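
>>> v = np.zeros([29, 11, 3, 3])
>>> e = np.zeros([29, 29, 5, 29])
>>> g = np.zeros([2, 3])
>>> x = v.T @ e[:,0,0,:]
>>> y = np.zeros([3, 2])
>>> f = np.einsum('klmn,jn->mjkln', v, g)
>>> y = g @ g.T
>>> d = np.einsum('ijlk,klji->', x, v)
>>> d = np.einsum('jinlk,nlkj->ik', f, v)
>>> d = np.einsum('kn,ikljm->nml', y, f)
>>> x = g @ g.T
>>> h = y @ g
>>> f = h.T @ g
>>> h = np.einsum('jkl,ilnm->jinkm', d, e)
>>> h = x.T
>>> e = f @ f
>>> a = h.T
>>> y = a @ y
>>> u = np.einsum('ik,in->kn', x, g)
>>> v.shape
(29, 11, 3, 3)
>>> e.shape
(3, 3)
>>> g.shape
(2, 3)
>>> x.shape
(2, 2)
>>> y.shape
(2, 2)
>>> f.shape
(3, 3)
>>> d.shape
(2, 3, 29)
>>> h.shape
(2, 2)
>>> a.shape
(2, 2)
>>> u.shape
(2, 3)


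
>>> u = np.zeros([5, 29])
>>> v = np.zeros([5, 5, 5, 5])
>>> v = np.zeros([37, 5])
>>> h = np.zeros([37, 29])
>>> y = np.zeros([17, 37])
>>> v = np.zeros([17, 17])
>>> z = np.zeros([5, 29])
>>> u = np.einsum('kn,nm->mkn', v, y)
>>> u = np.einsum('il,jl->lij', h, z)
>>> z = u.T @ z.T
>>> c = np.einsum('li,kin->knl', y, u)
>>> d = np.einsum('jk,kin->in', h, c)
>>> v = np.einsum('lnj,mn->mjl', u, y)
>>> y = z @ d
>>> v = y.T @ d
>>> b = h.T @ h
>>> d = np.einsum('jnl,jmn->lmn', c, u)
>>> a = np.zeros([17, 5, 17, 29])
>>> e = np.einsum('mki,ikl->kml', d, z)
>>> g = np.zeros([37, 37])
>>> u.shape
(29, 37, 5)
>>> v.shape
(17, 37, 17)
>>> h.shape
(37, 29)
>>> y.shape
(5, 37, 17)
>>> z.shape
(5, 37, 5)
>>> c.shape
(29, 5, 17)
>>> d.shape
(17, 37, 5)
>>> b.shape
(29, 29)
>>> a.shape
(17, 5, 17, 29)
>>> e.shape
(37, 17, 5)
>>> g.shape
(37, 37)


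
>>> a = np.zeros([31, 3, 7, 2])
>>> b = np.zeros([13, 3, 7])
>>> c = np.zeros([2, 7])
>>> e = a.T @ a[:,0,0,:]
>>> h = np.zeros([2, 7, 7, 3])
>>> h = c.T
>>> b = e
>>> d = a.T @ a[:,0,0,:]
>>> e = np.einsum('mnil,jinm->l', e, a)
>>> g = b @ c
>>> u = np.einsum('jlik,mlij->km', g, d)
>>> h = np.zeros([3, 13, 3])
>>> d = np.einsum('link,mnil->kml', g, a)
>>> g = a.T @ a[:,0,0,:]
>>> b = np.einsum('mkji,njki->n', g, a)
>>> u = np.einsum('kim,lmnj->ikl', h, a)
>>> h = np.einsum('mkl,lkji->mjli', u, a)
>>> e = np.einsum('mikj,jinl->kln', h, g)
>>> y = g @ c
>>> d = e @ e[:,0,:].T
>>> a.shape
(31, 3, 7, 2)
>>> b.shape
(31,)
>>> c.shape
(2, 7)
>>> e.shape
(31, 2, 3)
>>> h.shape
(13, 7, 31, 2)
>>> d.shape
(31, 2, 31)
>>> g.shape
(2, 7, 3, 2)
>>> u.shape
(13, 3, 31)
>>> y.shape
(2, 7, 3, 7)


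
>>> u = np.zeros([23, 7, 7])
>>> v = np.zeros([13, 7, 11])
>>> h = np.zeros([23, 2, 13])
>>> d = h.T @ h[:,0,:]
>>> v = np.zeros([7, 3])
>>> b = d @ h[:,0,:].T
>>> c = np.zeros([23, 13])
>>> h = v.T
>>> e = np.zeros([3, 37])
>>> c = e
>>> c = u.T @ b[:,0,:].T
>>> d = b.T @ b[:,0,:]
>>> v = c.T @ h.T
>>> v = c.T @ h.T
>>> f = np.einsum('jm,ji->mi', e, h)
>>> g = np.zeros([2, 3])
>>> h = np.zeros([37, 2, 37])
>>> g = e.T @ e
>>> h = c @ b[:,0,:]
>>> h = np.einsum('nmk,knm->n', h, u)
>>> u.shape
(23, 7, 7)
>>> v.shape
(13, 7, 3)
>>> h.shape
(7,)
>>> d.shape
(23, 2, 23)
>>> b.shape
(13, 2, 23)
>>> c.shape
(7, 7, 13)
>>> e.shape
(3, 37)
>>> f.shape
(37, 7)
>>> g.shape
(37, 37)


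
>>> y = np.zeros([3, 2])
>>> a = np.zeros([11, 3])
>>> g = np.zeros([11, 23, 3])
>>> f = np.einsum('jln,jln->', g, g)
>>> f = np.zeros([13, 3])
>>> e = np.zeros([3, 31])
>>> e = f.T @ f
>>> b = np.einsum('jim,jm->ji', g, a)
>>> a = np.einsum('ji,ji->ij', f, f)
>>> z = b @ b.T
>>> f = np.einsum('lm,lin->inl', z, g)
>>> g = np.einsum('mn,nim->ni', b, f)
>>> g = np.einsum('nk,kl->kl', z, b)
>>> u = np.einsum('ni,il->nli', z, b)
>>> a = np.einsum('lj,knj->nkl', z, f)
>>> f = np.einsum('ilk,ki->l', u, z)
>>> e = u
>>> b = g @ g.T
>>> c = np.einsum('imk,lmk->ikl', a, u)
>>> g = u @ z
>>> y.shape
(3, 2)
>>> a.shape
(3, 23, 11)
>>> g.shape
(11, 23, 11)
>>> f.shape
(23,)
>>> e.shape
(11, 23, 11)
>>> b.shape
(11, 11)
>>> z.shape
(11, 11)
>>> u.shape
(11, 23, 11)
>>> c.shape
(3, 11, 11)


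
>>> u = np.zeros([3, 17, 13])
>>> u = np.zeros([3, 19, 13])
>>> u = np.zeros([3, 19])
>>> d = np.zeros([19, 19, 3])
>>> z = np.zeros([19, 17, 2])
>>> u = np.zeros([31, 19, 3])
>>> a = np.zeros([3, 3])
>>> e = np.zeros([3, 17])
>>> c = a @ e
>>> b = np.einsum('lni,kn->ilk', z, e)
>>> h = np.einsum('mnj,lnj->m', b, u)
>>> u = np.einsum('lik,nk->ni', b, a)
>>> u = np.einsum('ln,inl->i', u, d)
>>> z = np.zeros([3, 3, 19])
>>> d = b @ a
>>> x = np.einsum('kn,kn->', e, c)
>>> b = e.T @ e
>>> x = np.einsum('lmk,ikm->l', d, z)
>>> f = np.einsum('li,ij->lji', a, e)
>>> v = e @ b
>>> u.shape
(19,)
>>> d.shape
(2, 19, 3)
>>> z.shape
(3, 3, 19)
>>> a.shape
(3, 3)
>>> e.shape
(3, 17)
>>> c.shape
(3, 17)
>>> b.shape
(17, 17)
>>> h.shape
(2,)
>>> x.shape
(2,)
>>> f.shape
(3, 17, 3)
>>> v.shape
(3, 17)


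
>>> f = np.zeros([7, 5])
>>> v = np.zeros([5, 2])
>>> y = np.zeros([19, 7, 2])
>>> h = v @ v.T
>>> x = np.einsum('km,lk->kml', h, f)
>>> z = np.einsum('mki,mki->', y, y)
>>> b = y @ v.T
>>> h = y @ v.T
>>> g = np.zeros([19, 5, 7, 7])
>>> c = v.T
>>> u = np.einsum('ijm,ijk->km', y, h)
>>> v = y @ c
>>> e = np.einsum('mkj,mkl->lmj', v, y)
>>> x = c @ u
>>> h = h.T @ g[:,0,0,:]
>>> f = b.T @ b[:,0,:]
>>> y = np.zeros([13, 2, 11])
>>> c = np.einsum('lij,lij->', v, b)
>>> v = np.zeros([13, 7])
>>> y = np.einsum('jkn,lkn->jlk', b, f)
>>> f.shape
(5, 7, 5)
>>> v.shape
(13, 7)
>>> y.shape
(19, 5, 7)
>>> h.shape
(5, 7, 7)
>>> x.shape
(2, 2)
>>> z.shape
()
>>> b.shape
(19, 7, 5)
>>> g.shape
(19, 5, 7, 7)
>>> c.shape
()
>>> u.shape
(5, 2)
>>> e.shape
(2, 19, 5)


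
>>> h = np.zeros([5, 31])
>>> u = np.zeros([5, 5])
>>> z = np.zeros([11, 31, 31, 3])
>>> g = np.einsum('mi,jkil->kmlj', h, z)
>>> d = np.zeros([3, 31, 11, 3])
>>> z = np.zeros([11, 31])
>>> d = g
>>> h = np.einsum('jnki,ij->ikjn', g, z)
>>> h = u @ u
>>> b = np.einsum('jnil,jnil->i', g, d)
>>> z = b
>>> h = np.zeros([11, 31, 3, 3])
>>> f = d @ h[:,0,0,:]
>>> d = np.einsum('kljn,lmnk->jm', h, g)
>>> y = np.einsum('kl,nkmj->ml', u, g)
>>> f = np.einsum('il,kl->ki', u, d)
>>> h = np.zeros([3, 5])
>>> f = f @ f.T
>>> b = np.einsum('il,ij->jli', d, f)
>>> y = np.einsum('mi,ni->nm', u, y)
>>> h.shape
(3, 5)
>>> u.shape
(5, 5)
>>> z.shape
(3,)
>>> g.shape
(31, 5, 3, 11)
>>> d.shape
(3, 5)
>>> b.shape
(3, 5, 3)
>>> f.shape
(3, 3)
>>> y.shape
(3, 5)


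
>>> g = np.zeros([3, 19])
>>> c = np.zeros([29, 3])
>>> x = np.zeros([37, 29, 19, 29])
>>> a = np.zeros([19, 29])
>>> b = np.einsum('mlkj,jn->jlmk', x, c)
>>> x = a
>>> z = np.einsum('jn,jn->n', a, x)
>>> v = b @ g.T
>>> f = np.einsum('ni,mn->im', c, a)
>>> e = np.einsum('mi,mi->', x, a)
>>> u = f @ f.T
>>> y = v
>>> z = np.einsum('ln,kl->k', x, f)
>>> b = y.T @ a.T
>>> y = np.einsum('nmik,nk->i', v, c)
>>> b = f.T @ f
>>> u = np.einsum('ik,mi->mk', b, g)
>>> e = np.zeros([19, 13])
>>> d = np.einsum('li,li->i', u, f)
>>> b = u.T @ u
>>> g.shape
(3, 19)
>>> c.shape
(29, 3)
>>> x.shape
(19, 29)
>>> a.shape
(19, 29)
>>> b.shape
(19, 19)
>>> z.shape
(3,)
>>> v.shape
(29, 29, 37, 3)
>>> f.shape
(3, 19)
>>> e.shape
(19, 13)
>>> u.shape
(3, 19)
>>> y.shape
(37,)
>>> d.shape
(19,)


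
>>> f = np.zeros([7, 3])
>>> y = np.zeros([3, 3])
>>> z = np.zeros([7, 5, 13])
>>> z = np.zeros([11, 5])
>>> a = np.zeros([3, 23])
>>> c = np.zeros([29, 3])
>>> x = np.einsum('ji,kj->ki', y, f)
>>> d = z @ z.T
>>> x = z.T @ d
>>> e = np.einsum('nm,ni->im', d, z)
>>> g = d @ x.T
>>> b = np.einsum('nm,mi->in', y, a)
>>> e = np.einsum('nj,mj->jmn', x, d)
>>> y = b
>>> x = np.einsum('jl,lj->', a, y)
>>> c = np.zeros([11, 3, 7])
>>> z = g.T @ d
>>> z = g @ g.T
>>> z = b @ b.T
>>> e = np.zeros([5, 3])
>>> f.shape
(7, 3)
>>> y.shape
(23, 3)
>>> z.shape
(23, 23)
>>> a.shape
(3, 23)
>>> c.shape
(11, 3, 7)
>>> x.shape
()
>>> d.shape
(11, 11)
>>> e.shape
(5, 3)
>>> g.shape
(11, 5)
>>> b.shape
(23, 3)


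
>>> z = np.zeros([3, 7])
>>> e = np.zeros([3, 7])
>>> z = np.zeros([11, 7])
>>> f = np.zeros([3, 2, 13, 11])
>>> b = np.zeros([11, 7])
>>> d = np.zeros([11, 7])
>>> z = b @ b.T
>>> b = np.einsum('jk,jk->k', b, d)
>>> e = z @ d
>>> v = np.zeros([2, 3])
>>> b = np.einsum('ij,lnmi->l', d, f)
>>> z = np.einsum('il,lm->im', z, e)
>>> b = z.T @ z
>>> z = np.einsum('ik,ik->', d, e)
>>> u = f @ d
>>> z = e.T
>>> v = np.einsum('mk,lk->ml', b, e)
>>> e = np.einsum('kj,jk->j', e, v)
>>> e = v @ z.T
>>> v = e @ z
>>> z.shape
(7, 11)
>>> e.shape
(7, 7)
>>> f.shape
(3, 2, 13, 11)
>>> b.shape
(7, 7)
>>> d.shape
(11, 7)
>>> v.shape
(7, 11)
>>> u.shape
(3, 2, 13, 7)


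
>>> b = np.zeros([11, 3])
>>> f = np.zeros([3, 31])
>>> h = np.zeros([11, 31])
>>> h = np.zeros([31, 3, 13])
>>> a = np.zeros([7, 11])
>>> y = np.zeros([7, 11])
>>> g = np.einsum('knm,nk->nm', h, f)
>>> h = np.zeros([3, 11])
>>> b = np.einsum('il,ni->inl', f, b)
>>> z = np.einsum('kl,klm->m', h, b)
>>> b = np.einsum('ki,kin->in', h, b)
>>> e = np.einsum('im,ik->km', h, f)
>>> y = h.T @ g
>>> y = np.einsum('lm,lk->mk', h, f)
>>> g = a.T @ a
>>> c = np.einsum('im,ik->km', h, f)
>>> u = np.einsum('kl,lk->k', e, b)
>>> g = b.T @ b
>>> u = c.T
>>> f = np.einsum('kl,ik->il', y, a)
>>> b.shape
(11, 31)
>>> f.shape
(7, 31)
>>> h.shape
(3, 11)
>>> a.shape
(7, 11)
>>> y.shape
(11, 31)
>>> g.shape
(31, 31)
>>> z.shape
(31,)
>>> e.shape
(31, 11)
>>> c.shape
(31, 11)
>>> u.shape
(11, 31)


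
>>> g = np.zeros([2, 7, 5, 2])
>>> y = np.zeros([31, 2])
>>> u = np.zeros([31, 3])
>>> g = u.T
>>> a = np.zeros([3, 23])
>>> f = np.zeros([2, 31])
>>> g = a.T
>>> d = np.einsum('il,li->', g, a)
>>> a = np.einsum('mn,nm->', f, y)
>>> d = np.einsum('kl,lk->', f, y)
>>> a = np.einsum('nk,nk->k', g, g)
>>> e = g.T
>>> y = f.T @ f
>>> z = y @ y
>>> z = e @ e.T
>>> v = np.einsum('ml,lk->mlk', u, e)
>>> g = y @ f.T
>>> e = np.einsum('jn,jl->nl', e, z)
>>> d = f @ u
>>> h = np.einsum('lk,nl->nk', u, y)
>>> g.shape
(31, 2)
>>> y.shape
(31, 31)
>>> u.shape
(31, 3)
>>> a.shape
(3,)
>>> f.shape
(2, 31)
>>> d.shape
(2, 3)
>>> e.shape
(23, 3)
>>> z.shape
(3, 3)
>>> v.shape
(31, 3, 23)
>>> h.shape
(31, 3)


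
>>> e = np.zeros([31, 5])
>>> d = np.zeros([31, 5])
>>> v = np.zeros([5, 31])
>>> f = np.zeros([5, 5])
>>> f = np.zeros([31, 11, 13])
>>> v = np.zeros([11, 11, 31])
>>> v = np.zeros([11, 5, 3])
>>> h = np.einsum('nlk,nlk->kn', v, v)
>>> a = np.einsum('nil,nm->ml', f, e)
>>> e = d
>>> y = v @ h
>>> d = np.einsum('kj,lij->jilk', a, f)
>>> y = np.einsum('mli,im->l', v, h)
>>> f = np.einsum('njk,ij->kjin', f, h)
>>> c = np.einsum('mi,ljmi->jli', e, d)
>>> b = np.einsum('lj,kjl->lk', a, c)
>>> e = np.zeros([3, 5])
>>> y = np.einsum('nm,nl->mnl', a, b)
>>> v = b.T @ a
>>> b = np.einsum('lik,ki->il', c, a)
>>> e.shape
(3, 5)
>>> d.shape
(13, 11, 31, 5)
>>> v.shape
(11, 13)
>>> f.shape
(13, 11, 3, 31)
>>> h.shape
(3, 11)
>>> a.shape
(5, 13)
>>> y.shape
(13, 5, 11)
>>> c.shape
(11, 13, 5)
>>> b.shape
(13, 11)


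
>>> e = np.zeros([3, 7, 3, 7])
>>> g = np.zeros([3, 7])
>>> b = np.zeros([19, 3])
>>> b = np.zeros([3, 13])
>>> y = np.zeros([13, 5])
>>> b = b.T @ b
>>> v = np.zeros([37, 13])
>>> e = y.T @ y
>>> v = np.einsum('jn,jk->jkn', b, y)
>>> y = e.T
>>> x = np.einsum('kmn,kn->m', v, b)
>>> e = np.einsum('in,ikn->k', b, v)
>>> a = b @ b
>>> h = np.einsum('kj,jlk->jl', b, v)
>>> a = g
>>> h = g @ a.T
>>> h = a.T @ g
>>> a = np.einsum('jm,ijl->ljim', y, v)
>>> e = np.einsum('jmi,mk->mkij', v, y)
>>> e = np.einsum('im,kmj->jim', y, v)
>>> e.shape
(13, 5, 5)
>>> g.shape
(3, 7)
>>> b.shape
(13, 13)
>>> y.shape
(5, 5)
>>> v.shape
(13, 5, 13)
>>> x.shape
(5,)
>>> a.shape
(13, 5, 13, 5)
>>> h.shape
(7, 7)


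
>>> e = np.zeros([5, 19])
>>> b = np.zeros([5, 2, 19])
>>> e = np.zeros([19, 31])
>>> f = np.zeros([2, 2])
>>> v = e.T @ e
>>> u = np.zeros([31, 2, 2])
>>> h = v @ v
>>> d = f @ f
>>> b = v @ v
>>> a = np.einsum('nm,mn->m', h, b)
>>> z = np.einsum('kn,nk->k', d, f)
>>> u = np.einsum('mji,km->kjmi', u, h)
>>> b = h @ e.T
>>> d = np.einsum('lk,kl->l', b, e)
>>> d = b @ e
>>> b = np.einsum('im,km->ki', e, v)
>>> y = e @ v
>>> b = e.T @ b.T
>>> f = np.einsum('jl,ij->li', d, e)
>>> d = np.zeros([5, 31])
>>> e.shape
(19, 31)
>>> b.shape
(31, 31)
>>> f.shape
(31, 19)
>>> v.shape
(31, 31)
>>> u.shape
(31, 2, 31, 2)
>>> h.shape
(31, 31)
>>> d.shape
(5, 31)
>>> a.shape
(31,)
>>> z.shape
(2,)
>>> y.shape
(19, 31)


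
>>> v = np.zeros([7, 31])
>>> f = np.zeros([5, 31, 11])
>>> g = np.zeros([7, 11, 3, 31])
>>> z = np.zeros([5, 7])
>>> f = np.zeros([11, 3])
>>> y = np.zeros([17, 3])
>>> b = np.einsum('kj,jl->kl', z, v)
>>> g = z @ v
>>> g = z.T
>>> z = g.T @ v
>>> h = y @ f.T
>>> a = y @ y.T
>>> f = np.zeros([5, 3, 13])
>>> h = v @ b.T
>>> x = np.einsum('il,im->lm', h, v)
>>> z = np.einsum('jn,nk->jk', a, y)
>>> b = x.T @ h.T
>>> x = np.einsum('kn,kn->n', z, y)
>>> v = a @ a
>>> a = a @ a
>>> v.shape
(17, 17)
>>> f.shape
(5, 3, 13)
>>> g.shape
(7, 5)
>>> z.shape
(17, 3)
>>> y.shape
(17, 3)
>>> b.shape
(31, 7)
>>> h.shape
(7, 5)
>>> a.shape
(17, 17)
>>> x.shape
(3,)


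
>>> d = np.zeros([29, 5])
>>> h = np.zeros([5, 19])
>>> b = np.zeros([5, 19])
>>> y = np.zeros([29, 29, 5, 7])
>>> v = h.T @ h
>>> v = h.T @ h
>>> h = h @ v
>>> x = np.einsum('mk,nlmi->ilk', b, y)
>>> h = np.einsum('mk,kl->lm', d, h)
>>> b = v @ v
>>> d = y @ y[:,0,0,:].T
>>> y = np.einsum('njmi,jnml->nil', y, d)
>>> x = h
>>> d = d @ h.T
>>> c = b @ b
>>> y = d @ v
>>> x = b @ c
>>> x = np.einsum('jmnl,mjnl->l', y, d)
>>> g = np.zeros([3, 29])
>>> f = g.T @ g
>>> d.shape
(29, 29, 5, 19)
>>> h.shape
(19, 29)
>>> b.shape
(19, 19)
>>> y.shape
(29, 29, 5, 19)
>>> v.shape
(19, 19)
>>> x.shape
(19,)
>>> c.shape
(19, 19)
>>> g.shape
(3, 29)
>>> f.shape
(29, 29)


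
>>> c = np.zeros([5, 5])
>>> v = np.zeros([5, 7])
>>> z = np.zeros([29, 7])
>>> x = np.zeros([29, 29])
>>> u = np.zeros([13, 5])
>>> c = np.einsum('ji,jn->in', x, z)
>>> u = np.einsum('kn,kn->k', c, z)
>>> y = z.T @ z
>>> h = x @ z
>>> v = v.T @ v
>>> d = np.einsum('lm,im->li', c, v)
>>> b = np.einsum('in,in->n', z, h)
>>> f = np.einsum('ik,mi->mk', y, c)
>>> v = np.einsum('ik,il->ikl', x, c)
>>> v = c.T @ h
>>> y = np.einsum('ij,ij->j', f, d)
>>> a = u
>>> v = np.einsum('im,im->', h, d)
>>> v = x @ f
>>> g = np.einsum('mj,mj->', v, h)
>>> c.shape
(29, 7)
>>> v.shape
(29, 7)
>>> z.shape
(29, 7)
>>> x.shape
(29, 29)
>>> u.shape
(29,)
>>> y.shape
(7,)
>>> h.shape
(29, 7)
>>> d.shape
(29, 7)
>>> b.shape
(7,)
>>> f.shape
(29, 7)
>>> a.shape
(29,)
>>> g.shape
()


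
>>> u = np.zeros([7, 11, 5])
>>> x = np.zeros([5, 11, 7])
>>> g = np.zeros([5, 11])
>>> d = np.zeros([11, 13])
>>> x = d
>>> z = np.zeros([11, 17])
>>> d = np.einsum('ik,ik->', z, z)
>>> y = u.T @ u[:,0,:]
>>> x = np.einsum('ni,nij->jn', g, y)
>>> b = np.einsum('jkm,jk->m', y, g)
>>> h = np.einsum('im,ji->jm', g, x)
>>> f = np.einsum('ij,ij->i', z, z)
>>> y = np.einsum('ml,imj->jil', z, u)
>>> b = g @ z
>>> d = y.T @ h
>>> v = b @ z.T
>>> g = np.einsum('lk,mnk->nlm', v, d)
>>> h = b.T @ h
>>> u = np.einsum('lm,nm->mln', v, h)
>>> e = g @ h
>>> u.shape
(11, 5, 17)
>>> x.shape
(5, 5)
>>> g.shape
(7, 5, 17)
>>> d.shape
(17, 7, 11)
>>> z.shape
(11, 17)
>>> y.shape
(5, 7, 17)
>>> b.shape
(5, 17)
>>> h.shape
(17, 11)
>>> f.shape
(11,)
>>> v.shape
(5, 11)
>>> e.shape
(7, 5, 11)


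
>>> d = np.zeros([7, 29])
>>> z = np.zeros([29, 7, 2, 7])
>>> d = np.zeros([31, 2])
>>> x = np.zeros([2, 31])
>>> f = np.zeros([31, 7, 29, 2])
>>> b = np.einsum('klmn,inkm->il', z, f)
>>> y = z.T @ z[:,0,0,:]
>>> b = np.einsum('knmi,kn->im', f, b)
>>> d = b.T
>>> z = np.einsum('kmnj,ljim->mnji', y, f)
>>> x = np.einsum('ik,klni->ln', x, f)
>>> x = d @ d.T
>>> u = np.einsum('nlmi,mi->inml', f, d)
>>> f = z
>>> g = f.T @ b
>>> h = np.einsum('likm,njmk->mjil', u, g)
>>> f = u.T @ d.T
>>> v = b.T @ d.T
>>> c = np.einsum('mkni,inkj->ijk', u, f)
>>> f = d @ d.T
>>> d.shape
(29, 2)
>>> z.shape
(2, 7, 7, 29)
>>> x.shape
(29, 29)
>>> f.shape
(29, 29)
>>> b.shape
(2, 29)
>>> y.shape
(7, 2, 7, 7)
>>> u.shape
(2, 31, 29, 7)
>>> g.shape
(29, 7, 7, 29)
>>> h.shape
(7, 7, 31, 2)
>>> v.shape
(29, 29)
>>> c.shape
(7, 29, 31)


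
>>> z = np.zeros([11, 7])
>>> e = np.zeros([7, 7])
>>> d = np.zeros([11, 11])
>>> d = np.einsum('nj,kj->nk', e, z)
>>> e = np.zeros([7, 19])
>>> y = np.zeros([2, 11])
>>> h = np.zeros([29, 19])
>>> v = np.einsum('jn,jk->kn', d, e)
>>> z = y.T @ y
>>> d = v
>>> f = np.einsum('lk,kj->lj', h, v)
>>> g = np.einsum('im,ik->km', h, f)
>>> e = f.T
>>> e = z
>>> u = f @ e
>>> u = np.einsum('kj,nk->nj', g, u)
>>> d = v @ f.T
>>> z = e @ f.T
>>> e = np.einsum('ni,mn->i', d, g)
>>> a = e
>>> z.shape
(11, 29)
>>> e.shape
(29,)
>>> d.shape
(19, 29)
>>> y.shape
(2, 11)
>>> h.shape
(29, 19)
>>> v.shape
(19, 11)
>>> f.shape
(29, 11)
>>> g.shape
(11, 19)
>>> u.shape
(29, 19)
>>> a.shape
(29,)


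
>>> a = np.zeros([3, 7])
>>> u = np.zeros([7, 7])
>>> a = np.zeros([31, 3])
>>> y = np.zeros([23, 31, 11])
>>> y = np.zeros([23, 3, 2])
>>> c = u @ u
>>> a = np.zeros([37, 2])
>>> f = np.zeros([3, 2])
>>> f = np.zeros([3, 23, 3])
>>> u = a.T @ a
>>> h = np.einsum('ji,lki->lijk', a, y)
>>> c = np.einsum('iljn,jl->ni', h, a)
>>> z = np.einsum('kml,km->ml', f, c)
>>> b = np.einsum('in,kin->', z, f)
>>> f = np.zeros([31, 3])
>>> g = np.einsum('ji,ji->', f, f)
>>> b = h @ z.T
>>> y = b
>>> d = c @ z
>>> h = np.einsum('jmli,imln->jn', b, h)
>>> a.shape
(37, 2)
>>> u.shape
(2, 2)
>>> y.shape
(23, 2, 37, 23)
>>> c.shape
(3, 23)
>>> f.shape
(31, 3)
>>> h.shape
(23, 3)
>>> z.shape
(23, 3)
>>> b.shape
(23, 2, 37, 23)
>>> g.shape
()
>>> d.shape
(3, 3)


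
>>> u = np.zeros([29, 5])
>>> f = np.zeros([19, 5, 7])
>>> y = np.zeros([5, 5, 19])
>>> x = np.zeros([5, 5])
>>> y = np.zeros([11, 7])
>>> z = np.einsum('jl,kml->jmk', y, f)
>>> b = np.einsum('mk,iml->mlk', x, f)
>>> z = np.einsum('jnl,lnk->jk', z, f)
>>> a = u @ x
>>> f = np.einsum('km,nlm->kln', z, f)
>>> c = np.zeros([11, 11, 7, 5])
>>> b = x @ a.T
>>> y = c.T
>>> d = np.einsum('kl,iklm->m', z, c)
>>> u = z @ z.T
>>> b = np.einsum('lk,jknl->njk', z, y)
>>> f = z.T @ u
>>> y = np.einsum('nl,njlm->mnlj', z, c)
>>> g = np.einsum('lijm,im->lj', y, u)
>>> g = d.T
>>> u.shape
(11, 11)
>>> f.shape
(7, 11)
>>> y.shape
(5, 11, 7, 11)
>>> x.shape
(5, 5)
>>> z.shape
(11, 7)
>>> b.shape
(11, 5, 7)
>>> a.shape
(29, 5)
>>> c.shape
(11, 11, 7, 5)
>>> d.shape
(5,)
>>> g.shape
(5,)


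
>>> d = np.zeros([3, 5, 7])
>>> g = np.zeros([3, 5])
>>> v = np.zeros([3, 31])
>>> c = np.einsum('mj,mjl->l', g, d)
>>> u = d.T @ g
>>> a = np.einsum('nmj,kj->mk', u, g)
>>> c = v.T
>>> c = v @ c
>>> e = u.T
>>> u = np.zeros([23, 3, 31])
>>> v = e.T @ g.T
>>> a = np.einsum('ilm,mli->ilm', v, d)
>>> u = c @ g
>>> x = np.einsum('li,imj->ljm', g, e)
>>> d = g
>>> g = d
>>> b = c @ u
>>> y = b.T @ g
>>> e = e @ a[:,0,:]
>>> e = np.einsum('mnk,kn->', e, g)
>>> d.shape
(3, 5)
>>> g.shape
(3, 5)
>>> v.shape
(7, 5, 3)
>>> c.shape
(3, 3)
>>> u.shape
(3, 5)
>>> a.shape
(7, 5, 3)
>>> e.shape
()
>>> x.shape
(3, 7, 5)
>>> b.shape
(3, 5)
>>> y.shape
(5, 5)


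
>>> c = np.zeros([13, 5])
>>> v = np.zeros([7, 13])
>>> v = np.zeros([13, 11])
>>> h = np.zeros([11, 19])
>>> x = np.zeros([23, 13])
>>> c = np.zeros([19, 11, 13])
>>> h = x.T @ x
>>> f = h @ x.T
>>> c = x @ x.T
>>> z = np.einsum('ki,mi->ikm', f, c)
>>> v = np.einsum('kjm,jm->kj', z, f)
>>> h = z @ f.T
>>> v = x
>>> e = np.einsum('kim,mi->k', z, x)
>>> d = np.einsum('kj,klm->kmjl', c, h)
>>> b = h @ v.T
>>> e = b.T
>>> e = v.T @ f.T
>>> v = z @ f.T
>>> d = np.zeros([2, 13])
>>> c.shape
(23, 23)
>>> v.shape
(23, 13, 13)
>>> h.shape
(23, 13, 13)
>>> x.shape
(23, 13)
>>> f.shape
(13, 23)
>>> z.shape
(23, 13, 23)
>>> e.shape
(13, 13)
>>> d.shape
(2, 13)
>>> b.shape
(23, 13, 23)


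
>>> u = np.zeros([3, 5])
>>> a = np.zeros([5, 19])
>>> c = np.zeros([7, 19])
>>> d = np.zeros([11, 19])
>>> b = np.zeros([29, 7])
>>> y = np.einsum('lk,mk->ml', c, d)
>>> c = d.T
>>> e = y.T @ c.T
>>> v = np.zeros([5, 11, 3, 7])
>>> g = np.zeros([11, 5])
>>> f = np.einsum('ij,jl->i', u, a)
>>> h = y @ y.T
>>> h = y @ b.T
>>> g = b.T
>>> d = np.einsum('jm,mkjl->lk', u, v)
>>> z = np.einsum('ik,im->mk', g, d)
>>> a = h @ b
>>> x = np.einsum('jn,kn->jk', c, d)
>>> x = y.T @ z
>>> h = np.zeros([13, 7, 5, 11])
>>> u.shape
(3, 5)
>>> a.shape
(11, 7)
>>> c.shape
(19, 11)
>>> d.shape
(7, 11)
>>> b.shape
(29, 7)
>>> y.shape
(11, 7)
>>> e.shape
(7, 19)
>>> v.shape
(5, 11, 3, 7)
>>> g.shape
(7, 29)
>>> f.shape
(3,)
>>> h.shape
(13, 7, 5, 11)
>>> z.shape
(11, 29)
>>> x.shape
(7, 29)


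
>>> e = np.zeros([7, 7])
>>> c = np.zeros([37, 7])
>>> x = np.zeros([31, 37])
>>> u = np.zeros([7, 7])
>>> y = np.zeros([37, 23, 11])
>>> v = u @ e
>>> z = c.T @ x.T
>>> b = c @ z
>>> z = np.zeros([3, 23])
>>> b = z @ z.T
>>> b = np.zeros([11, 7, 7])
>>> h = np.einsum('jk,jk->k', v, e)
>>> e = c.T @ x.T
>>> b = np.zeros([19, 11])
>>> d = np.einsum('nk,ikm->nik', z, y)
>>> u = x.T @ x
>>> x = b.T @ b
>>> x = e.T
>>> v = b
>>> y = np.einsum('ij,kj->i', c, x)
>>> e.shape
(7, 31)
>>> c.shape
(37, 7)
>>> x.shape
(31, 7)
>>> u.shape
(37, 37)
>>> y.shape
(37,)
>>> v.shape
(19, 11)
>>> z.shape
(3, 23)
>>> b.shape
(19, 11)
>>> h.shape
(7,)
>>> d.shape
(3, 37, 23)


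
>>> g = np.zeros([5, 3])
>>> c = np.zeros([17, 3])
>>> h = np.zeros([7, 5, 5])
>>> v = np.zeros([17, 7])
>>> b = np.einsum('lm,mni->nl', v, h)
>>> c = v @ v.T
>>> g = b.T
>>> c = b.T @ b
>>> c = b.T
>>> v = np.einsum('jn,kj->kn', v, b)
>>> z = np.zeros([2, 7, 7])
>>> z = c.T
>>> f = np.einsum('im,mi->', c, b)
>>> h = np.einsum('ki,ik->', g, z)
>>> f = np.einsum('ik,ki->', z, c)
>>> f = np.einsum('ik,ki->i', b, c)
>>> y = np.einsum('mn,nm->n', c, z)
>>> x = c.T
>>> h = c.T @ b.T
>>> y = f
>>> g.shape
(17, 5)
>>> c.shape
(17, 5)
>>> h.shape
(5, 5)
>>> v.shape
(5, 7)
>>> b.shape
(5, 17)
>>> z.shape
(5, 17)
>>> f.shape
(5,)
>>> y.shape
(5,)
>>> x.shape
(5, 17)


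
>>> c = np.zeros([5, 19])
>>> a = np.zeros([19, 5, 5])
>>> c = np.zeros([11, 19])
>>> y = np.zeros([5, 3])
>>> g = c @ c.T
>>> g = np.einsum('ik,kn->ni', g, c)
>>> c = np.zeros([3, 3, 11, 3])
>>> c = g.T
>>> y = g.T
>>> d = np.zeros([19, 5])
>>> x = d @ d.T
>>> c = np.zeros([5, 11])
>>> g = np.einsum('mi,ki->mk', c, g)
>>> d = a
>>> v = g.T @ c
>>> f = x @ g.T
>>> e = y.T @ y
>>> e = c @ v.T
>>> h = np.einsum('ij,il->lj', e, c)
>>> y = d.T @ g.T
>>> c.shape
(5, 11)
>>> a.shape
(19, 5, 5)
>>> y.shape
(5, 5, 5)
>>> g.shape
(5, 19)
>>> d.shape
(19, 5, 5)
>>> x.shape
(19, 19)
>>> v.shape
(19, 11)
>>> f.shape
(19, 5)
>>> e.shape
(5, 19)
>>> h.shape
(11, 19)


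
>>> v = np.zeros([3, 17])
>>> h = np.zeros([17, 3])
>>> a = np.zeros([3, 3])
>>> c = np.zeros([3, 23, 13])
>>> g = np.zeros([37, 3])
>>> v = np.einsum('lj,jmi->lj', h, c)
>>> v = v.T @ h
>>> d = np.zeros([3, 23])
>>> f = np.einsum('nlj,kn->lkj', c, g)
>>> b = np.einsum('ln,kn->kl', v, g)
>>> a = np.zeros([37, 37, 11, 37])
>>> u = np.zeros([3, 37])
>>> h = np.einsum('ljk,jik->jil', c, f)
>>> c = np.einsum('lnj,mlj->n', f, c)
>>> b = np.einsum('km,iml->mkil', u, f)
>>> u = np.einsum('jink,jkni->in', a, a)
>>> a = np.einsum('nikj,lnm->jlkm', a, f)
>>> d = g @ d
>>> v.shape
(3, 3)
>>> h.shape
(23, 37, 3)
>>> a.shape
(37, 23, 11, 13)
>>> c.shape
(37,)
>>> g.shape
(37, 3)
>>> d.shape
(37, 23)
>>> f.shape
(23, 37, 13)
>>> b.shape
(37, 3, 23, 13)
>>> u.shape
(37, 11)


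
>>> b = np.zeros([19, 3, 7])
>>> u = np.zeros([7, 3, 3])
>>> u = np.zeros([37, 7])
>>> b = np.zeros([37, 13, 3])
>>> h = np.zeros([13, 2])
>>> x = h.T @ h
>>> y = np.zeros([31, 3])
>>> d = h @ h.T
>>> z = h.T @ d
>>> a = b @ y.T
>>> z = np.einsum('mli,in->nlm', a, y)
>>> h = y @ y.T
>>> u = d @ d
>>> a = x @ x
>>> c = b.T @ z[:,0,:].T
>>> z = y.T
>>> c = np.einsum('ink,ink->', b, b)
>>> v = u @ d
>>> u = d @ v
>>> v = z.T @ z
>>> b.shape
(37, 13, 3)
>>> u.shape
(13, 13)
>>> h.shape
(31, 31)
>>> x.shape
(2, 2)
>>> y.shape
(31, 3)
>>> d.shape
(13, 13)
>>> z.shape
(3, 31)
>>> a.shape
(2, 2)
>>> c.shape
()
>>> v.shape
(31, 31)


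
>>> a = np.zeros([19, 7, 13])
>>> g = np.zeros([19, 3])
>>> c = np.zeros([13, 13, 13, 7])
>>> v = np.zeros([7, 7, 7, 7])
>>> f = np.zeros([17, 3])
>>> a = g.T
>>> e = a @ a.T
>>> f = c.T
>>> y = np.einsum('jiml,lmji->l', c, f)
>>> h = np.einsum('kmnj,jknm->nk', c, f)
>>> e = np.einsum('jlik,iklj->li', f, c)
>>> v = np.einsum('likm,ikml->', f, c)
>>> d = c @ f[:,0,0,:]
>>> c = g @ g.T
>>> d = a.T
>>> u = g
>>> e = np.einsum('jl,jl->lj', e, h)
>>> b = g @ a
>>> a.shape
(3, 19)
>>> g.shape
(19, 3)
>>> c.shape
(19, 19)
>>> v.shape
()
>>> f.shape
(7, 13, 13, 13)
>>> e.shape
(13, 13)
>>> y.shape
(7,)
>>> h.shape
(13, 13)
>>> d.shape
(19, 3)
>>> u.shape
(19, 3)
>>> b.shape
(19, 19)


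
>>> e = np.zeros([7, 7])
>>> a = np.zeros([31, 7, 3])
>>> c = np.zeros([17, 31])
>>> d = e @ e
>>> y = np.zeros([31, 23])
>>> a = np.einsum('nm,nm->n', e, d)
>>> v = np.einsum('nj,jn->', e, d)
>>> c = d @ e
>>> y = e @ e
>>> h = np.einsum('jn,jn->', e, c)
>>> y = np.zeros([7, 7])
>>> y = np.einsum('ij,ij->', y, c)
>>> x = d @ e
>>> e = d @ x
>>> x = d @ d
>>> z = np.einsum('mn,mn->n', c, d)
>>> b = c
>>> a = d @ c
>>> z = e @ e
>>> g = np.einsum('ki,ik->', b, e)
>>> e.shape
(7, 7)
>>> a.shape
(7, 7)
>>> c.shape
(7, 7)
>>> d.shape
(7, 7)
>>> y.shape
()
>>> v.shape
()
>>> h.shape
()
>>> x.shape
(7, 7)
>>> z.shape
(7, 7)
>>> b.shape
(7, 7)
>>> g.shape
()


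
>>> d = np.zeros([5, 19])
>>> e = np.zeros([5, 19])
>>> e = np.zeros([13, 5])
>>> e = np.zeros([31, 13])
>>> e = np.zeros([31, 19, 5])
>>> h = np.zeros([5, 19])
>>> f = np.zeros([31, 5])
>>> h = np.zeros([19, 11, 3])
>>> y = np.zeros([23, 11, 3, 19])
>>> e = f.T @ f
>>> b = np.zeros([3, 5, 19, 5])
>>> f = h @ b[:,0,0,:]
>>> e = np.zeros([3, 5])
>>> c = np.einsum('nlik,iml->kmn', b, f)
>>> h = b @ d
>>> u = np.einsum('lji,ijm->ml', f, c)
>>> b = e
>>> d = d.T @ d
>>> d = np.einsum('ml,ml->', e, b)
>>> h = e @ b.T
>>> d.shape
()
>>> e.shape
(3, 5)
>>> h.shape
(3, 3)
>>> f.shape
(19, 11, 5)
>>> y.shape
(23, 11, 3, 19)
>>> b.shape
(3, 5)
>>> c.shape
(5, 11, 3)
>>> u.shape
(3, 19)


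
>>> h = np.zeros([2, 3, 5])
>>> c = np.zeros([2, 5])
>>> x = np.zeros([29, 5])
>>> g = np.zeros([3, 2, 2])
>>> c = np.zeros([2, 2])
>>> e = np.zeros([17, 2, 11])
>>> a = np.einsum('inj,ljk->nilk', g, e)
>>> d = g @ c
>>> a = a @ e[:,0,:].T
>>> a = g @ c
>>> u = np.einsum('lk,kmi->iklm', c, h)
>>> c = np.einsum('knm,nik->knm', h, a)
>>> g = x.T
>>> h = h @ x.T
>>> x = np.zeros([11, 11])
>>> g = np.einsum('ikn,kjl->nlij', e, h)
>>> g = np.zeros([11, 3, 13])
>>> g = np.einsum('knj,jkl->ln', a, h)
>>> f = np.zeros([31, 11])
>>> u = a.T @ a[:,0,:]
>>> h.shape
(2, 3, 29)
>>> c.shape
(2, 3, 5)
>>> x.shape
(11, 11)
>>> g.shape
(29, 2)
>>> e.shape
(17, 2, 11)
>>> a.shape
(3, 2, 2)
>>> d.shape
(3, 2, 2)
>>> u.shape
(2, 2, 2)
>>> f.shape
(31, 11)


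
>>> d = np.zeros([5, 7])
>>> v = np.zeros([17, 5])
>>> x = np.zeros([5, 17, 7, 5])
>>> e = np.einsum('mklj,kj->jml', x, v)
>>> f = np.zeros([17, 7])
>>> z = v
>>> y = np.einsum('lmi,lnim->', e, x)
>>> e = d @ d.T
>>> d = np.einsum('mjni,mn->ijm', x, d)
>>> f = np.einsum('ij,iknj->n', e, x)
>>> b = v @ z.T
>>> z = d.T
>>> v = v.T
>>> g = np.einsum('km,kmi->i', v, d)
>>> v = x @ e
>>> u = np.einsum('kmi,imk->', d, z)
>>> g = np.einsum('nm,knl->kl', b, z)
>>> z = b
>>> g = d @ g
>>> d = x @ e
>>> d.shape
(5, 17, 7, 5)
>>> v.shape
(5, 17, 7, 5)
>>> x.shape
(5, 17, 7, 5)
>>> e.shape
(5, 5)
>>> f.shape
(7,)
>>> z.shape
(17, 17)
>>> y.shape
()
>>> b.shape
(17, 17)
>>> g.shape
(5, 17, 5)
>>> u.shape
()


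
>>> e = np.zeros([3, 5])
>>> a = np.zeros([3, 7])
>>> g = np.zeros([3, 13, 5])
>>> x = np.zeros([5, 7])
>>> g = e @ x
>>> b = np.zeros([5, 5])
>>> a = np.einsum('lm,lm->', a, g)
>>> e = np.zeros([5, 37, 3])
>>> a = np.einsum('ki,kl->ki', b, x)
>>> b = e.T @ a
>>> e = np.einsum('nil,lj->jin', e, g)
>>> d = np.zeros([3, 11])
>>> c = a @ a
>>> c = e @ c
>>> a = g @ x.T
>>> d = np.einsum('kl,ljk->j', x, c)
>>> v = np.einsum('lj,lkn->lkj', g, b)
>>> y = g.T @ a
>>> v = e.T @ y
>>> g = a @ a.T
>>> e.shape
(7, 37, 5)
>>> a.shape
(3, 5)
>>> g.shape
(3, 3)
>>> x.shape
(5, 7)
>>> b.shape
(3, 37, 5)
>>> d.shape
(37,)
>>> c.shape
(7, 37, 5)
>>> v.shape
(5, 37, 5)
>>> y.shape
(7, 5)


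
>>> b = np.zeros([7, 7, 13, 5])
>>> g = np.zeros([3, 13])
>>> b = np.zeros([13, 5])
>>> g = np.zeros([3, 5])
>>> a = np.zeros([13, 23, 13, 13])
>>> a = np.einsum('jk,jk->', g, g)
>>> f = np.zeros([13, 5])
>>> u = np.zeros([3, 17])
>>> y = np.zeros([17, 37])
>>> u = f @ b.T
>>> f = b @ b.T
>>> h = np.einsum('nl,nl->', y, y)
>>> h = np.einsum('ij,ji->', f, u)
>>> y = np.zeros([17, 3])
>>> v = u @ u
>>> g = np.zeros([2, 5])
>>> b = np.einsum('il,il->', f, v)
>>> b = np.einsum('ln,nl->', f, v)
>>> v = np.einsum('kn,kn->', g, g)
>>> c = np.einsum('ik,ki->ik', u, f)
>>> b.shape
()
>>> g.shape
(2, 5)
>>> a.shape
()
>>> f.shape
(13, 13)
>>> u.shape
(13, 13)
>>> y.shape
(17, 3)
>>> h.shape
()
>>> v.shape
()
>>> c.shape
(13, 13)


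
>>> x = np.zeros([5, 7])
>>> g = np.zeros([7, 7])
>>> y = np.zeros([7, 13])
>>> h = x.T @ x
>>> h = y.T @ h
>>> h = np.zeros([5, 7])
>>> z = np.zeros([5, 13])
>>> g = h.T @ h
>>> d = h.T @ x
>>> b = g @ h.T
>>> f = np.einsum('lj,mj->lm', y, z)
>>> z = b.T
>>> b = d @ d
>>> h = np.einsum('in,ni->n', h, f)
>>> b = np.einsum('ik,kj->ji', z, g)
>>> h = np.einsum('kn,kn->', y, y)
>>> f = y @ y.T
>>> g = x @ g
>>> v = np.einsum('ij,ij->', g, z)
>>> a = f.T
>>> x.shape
(5, 7)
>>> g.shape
(5, 7)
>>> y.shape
(7, 13)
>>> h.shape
()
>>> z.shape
(5, 7)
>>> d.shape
(7, 7)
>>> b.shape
(7, 5)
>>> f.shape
(7, 7)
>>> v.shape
()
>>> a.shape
(7, 7)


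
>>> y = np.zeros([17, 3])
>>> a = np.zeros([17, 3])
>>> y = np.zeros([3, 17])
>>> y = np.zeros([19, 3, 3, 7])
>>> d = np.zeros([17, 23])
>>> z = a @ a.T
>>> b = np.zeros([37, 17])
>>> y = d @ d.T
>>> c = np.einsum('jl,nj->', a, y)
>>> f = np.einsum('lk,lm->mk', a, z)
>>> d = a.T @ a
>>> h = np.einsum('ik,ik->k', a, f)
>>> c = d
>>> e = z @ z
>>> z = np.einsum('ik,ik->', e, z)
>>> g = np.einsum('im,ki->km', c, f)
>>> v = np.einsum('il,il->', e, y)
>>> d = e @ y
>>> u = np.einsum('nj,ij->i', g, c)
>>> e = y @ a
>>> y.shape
(17, 17)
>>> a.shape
(17, 3)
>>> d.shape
(17, 17)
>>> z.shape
()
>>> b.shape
(37, 17)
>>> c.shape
(3, 3)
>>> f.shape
(17, 3)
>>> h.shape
(3,)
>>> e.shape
(17, 3)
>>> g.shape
(17, 3)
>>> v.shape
()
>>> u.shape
(3,)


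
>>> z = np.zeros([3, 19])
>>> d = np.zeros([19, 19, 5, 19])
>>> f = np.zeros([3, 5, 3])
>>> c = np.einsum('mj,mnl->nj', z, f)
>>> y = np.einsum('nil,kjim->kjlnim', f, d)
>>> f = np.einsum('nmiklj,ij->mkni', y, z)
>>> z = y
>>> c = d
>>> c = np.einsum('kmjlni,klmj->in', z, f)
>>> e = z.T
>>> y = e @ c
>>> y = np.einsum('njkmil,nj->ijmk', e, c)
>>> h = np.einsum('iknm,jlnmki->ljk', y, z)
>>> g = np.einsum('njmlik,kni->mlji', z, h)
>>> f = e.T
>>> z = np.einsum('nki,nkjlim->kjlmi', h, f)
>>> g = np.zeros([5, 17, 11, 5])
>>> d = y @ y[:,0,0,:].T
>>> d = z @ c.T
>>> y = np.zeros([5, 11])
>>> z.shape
(19, 3, 3, 19, 5)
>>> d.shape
(19, 3, 3, 19, 19)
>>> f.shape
(19, 19, 3, 3, 5, 19)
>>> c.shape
(19, 5)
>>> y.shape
(5, 11)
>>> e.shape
(19, 5, 3, 3, 19, 19)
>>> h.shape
(19, 19, 5)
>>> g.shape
(5, 17, 11, 5)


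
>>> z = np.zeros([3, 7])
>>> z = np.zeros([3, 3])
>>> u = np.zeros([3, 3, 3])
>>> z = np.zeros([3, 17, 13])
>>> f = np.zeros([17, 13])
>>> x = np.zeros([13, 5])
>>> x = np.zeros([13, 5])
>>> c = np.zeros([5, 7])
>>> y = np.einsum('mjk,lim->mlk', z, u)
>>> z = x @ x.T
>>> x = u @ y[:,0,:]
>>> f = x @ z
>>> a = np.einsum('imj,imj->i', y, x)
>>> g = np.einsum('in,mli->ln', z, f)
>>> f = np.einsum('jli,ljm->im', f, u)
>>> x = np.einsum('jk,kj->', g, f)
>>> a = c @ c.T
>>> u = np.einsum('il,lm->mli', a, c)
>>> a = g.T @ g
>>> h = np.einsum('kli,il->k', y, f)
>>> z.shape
(13, 13)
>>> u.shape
(7, 5, 5)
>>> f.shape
(13, 3)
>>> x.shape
()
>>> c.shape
(5, 7)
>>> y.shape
(3, 3, 13)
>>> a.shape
(13, 13)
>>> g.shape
(3, 13)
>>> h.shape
(3,)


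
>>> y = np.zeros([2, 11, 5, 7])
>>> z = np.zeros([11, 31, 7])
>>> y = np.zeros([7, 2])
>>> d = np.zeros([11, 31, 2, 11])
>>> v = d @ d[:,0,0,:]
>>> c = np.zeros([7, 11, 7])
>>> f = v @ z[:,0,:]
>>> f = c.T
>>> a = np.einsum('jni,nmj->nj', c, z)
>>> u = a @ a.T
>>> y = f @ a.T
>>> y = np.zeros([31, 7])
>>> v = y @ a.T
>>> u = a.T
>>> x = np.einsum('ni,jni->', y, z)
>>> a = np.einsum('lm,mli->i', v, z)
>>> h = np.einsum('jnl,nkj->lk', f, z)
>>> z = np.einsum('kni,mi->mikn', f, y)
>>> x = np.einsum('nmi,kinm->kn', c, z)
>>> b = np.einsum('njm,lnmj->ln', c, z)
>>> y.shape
(31, 7)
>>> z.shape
(31, 7, 7, 11)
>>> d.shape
(11, 31, 2, 11)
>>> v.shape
(31, 11)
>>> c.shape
(7, 11, 7)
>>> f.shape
(7, 11, 7)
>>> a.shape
(7,)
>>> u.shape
(7, 11)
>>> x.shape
(31, 7)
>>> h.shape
(7, 31)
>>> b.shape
(31, 7)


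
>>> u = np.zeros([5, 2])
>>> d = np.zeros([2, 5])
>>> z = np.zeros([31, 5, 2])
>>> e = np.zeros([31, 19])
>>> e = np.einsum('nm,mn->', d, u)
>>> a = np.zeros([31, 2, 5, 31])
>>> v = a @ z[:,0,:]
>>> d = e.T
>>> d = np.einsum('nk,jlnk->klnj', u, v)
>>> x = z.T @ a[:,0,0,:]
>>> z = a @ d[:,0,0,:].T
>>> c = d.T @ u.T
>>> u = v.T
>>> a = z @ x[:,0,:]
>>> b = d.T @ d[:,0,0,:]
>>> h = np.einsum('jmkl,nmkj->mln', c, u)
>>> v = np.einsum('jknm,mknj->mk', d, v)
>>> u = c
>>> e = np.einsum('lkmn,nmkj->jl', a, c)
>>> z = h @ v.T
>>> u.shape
(31, 5, 2, 5)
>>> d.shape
(2, 2, 5, 31)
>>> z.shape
(5, 5, 31)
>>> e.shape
(5, 31)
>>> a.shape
(31, 2, 5, 31)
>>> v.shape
(31, 2)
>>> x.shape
(2, 5, 31)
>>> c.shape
(31, 5, 2, 5)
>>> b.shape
(31, 5, 2, 31)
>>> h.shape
(5, 5, 2)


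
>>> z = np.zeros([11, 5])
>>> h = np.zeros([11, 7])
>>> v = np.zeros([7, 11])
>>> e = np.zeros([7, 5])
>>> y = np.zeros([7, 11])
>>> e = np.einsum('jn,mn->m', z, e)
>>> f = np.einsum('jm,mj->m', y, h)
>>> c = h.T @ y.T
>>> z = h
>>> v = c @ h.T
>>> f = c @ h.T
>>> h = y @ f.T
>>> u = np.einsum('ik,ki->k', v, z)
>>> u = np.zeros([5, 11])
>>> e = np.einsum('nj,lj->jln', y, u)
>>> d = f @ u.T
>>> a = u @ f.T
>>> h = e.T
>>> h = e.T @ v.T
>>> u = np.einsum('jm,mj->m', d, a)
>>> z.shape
(11, 7)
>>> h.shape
(7, 5, 7)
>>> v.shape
(7, 11)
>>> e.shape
(11, 5, 7)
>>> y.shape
(7, 11)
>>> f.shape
(7, 11)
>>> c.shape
(7, 7)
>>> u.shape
(5,)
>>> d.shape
(7, 5)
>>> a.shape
(5, 7)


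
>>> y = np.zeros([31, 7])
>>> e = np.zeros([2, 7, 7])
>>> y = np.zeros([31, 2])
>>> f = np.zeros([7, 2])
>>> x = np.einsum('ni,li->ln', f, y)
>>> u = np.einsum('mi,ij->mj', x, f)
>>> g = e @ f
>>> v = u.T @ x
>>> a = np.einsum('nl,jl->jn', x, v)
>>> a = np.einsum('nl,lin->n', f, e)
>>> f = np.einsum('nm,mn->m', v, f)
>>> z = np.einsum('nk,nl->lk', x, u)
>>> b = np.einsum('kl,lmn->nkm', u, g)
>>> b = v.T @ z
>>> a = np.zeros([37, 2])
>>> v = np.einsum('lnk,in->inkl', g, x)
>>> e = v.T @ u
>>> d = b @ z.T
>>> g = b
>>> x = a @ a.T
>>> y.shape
(31, 2)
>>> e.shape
(2, 2, 7, 2)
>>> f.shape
(7,)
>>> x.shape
(37, 37)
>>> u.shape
(31, 2)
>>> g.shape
(7, 7)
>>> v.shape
(31, 7, 2, 2)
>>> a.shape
(37, 2)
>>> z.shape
(2, 7)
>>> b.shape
(7, 7)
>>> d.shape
(7, 2)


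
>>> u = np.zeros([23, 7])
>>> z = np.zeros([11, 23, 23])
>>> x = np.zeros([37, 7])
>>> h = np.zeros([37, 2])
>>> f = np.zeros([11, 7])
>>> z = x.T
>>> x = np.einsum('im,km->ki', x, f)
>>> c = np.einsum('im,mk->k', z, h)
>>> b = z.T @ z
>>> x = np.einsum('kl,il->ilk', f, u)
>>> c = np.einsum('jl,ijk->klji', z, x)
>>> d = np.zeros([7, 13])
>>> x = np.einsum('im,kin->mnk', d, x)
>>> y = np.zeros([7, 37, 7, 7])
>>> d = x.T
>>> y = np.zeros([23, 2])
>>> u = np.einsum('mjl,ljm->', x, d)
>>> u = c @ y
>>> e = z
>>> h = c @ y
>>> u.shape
(11, 37, 7, 2)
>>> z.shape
(7, 37)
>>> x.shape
(13, 11, 23)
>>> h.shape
(11, 37, 7, 2)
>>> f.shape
(11, 7)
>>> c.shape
(11, 37, 7, 23)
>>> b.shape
(37, 37)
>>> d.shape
(23, 11, 13)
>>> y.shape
(23, 2)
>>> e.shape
(7, 37)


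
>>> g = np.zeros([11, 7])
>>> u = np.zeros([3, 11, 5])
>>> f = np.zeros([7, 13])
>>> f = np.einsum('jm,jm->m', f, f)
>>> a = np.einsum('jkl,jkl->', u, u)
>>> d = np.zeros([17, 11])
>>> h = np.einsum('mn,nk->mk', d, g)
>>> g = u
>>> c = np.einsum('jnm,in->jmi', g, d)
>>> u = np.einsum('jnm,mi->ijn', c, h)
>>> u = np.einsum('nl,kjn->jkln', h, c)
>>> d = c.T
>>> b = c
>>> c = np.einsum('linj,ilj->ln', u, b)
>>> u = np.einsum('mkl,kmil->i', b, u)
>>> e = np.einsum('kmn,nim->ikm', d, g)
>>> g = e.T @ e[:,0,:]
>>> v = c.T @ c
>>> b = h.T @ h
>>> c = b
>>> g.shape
(5, 17, 5)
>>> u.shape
(7,)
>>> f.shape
(13,)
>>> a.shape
()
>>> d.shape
(17, 5, 3)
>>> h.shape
(17, 7)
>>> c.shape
(7, 7)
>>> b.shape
(7, 7)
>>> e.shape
(11, 17, 5)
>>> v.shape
(7, 7)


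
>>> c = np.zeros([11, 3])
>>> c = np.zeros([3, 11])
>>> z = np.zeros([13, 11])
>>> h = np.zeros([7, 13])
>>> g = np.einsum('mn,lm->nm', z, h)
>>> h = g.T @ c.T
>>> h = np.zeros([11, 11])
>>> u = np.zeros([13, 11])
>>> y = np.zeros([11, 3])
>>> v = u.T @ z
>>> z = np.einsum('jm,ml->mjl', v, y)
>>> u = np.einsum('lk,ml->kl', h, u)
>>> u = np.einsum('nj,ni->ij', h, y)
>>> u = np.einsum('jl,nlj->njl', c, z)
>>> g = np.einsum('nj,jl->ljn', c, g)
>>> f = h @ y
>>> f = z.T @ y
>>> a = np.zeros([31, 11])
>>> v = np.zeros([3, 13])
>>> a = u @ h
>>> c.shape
(3, 11)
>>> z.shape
(11, 11, 3)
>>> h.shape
(11, 11)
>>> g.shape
(13, 11, 3)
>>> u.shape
(11, 3, 11)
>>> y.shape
(11, 3)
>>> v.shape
(3, 13)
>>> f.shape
(3, 11, 3)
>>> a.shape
(11, 3, 11)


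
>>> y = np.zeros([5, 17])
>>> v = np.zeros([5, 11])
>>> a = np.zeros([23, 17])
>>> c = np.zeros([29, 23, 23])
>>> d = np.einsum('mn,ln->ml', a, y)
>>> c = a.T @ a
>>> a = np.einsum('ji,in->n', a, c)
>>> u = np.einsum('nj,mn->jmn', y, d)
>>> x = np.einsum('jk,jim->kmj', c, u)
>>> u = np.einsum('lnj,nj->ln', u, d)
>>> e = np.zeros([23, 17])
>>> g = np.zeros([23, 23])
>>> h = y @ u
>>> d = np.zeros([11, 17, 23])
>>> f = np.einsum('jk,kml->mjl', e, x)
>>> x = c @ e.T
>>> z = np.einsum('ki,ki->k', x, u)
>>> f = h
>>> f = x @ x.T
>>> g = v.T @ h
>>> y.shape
(5, 17)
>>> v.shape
(5, 11)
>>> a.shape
(17,)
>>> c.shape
(17, 17)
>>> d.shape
(11, 17, 23)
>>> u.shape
(17, 23)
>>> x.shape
(17, 23)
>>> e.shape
(23, 17)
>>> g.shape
(11, 23)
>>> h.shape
(5, 23)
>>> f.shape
(17, 17)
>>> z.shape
(17,)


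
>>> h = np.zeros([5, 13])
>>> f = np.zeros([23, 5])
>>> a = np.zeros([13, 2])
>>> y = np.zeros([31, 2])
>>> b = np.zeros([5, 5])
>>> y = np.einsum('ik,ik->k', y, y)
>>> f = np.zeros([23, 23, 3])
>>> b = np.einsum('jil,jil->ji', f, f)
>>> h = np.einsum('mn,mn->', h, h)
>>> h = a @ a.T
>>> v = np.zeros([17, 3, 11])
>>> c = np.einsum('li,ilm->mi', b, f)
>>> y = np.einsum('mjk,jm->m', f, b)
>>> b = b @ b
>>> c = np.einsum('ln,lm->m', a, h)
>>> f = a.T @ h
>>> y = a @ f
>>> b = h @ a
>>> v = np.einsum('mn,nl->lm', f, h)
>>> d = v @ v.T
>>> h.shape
(13, 13)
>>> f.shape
(2, 13)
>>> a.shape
(13, 2)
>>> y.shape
(13, 13)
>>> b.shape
(13, 2)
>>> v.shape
(13, 2)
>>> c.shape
(13,)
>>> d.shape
(13, 13)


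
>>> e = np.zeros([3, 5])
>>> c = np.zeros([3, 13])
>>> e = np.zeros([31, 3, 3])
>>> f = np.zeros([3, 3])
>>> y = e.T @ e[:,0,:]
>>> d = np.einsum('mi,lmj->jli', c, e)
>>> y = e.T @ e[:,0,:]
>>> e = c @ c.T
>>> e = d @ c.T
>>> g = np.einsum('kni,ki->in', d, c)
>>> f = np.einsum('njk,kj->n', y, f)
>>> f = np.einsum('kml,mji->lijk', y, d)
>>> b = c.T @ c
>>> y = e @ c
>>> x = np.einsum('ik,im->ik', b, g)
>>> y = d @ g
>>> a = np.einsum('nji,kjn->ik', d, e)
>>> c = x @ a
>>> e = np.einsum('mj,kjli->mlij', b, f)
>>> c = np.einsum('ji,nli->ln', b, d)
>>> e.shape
(13, 31, 3, 13)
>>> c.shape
(31, 3)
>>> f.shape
(3, 13, 31, 3)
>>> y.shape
(3, 31, 31)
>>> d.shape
(3, 31, 13)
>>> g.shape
(13, 31)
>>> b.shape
(13, 13)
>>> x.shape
(13, 13)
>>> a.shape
(13, 3)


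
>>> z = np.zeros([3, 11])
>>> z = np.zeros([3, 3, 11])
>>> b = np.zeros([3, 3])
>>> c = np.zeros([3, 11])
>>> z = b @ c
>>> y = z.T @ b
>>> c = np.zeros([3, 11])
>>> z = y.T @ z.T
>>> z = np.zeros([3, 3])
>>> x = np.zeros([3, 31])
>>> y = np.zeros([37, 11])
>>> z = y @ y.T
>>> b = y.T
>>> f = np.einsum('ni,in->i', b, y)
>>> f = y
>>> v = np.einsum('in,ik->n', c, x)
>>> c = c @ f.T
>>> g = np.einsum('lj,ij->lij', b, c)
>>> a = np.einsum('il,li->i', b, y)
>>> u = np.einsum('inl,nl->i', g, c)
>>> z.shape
(37, 37)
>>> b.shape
(11, 37)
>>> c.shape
(3, 37)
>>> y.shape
(37, 11)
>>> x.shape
(3, 31)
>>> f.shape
(37, 11)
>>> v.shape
(11,)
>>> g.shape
(11, 3, 37)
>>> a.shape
(11,)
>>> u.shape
(11,)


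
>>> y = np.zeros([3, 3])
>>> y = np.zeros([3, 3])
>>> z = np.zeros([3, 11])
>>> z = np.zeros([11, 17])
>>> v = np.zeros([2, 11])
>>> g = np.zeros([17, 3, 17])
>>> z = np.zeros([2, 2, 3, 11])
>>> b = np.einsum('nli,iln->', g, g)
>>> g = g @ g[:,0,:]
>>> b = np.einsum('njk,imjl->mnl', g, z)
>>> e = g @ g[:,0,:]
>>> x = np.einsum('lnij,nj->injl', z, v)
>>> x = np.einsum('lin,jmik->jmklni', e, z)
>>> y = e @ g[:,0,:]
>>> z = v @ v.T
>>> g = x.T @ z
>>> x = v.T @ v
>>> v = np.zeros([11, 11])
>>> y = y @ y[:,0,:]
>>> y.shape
(17, 3, 17)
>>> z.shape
(2, 2)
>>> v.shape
(11, 11)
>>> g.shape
(3, 17, 17, 11, 2, 2)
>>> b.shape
(2, 17, 11)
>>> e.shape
(17, 3, 17)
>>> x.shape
(11, 11)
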